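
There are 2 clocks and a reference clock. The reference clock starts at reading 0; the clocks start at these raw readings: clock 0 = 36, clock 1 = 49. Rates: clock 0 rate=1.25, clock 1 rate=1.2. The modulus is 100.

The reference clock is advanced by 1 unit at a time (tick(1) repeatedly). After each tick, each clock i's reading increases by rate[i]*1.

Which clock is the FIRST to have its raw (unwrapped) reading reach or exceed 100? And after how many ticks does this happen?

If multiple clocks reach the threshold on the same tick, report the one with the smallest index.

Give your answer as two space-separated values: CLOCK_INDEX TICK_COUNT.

clock 0: start=36, rate=1.25, needs 100-36 = 64; ticks = ceil(64/1.25) = ceil(51.2000) = 52; reading at tick 52 = 36 + 1.25*52 = 101.0000
clock 1: start=49, rate=1.2, needs 100-49 = 51; ticks = ceil(51/1.2) = ceil(42.5000) = 43; reading at tick 43 = 49 + 1.2*43 = 100.6000
Minimum tick count = 43; winners = [1]; smallest index = 1

Answer: 1 43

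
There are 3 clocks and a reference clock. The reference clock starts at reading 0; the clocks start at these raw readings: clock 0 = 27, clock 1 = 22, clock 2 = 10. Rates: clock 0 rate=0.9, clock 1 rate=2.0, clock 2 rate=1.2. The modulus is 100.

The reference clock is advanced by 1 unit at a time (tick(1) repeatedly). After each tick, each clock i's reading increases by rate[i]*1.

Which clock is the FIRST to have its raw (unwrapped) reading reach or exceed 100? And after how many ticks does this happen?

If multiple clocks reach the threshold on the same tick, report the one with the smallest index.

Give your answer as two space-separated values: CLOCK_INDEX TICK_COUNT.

clock 0: start=27, rate=0.9, needs 100-27 = 73; ticks = ceil(73/0.9) = ceil(81.1111) = 82; reading at tick 82 = 27 + 0.9*82 = 100.8000
clock 1: start=22, rate=2.0, needs 100-22 = 78; ticks = ceil(78/2.0) = ceil(39.0000) = 39; reading at tick 39 = 22 + 2.0*39 = 100.0000
clock 2: start=10, rate=1.2, needs 100-10 = 90; ticks = ceil(90/1.2) = ceil(75.0000) = 75; reading at tick 75 = 10 + 1.2*75 = 100.0000
Minimum tick count = 39; winners = [1]; smallest index = 1

Answer: 1 39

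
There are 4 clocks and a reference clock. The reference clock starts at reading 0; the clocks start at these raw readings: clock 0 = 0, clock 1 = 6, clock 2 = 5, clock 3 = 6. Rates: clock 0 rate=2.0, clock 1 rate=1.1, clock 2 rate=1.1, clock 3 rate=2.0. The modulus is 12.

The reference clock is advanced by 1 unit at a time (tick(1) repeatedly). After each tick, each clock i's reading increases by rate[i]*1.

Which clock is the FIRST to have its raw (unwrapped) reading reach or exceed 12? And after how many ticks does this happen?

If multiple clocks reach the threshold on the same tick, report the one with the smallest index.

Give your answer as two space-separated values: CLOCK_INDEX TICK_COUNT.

clock 0: start=0, rate=2.0, needs 12-0 = 12; ticks = ceil(12/2.0) = ceil(6.0000) = 6; reading at tick 6 = 0 + 2.0*6 = 12.0000
clock 1: start=6, rate=1.1, needs 12-6 = 6; ticks = ceil(6/1.1) = ceil(5.4545) = 6; reading at tick 6 = 6 + 1.1*6 = 12.6000
clock 2: start=5, rate=1.1, needs 12-5 = 7; ticks = ceil(7/1.1) = ceil(6.3636) = 7; reading at tick 7 = 5 + 1.1*7 = 12.7000
clock 3: start=6, rate=2.0, needs 12-6 = 6; ticks = ceil(6/2.0) = ceil(3.0000) = 3; reading at tick 3 = 6 + 2.0*3 = 12.0000
Minimum tick count = 3; winners = [3]; smallest index = 3

Answer: 3 3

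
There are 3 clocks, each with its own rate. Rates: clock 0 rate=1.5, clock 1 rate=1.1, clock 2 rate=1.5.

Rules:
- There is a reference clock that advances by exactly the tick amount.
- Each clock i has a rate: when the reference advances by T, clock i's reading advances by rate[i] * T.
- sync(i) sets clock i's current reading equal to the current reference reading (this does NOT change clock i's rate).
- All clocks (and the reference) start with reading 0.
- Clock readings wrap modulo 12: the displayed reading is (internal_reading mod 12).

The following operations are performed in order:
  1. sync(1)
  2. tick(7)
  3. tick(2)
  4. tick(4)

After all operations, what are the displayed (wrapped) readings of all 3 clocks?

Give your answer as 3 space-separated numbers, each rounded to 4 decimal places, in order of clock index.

After op 1 sync(1): ref=0.0000 raw=[0.0000 0.0000 0.0000]
After op 2 tick(7): ref=7.0000 raw=[10.5000 7.7000 10.5000]
After op 3 tick(2): ref=9.0000 raw=[13.5000 9.9000 13.5000]
After op 4 tick(4): ref=13.0000 raw=[19.5000 14.3000 19.5000]
Wrap final raw readings (mod 12): 19.5000 mod 12 = 7.5000; 14.3000 mod 12 = 2.3000; 19.5000 mod 12 = 7.5000

Answer: 7.5000 2.3000 7.5000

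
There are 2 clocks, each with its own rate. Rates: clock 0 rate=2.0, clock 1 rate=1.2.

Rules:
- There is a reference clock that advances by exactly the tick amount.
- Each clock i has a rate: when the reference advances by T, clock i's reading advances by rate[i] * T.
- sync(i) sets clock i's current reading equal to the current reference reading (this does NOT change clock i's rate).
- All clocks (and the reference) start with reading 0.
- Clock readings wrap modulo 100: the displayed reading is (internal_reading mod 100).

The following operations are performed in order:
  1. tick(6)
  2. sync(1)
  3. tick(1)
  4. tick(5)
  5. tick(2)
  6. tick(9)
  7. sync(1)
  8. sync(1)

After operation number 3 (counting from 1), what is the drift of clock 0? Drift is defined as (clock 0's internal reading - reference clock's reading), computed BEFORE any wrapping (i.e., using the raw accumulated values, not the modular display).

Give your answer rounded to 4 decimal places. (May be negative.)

After op 1 tick(6): ref=6.0000 raw=[12.0000 7.2000]
After op 2 sync(1): ref=6.0000 raw=[12.0000 6.0000]
After op 3 tick(1): ref=7.0000 raw=[14.0000 7.2000]
Drift of clock 0 after op 3: 14.0000 - 7.0000 = 7.0000

Answer: 7.0000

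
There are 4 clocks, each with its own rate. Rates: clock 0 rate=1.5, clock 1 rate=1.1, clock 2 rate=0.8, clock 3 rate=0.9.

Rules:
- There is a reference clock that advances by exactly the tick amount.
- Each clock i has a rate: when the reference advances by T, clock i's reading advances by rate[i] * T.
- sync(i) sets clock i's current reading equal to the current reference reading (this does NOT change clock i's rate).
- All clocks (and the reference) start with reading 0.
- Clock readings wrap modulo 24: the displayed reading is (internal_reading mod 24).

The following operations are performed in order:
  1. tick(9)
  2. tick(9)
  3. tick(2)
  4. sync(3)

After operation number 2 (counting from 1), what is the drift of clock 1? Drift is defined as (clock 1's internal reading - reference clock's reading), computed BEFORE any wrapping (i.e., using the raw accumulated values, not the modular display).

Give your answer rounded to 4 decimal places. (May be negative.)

After op 1 tick(9): ref=9.0000 raw=[13.5000 9.9000 7.2000 8.1000]
After op 2 tick(9): ref=18.0000 raw=[27.0000 19.8000 14.4000 16.2000]
Drift of clock 1 after op 2: 19.8000 - 18.0000 = 1.8000

Answer: 1.8000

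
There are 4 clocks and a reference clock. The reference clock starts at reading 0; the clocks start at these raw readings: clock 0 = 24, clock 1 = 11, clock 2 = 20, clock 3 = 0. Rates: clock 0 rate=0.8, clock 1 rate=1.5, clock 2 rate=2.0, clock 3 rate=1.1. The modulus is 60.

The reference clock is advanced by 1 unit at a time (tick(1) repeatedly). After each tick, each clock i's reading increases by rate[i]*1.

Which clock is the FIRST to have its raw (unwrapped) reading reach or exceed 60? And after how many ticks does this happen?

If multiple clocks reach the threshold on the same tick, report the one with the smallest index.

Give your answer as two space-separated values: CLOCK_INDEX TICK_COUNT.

clock 0: start=24, rate=0.8, needs 60-24 = 36; ticks = ceil(36/0.8) = ceil(45.0000) = 45; reading at tick 45 = 24 + 0.8*45 = 60.0000
clock 1: start=11, rate=1.5, needs 60-11 = 49; ticks = ceil(49/1.5) = ceil(32.6667) = 33; reading at tick 33 = 11 + 1.5*33 = 60.5000
clock 2: start=20, rate=2.0, needs 60-20 = 40; ticks = ceil(40/2.0) = ceil(20.0000) = 20; reading at tick 20 = 20 + 2.0*20 = 60.0000
clock 3: start=0, rate=1.1, needs 60-0 = 60; ticks = ceil(60/1.1) = ceil(54.5455) = 55; reading at tick 55 = 0 + 1.1*55 = 60.5000
Minimum tick count = 20; winners = [2]; smallest index = 2

Answer: 2 20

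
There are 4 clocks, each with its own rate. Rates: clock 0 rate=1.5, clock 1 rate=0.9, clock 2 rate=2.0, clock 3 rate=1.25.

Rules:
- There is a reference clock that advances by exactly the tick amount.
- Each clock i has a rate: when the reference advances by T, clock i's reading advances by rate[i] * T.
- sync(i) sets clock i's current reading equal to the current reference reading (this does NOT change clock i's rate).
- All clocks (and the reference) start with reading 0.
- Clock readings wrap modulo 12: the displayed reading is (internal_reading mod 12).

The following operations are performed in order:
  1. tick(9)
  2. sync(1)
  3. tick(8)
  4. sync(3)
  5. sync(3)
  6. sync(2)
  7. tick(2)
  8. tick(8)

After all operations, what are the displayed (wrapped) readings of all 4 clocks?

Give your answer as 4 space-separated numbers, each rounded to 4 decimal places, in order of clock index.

Answer: 4.5000 1.2000 1.0000 5.5000

Derivation:
After op 1 tick(9): ref=9.0000 raw=[13.5000 8.1000 18.0000 11.2500]
After op 2 sync(1): ref=9.0000 raw=[13.5000 9.0000 18.0000 11.2500]
After op 3 tick(8): ref=17.0000 raw=[25.5000 16.2000 34.0000 21.2500]
After op 4 sync(3): ref=17.0000 raw=[25.5000 16.2000 34.0000 17.0000]
After op 5 sync(3): ref=17.0000 raw=[25.5000 16.2000 34.0000 17.0000]
After op 6 sync(2): ref=17.0000 raw=[25.5000 16.2000 17.0000 17.0000]
After op 7 tick(2): ref=19.0000 raw=[28.5000 18.0000 21.0000 19.5000]
After op 8 tick(8): ref=27.0000 raw=[40.5000 25.2000 37.0000 29.5000]
Wrap final raw readings (mod 12): 40.5000 mod 12 = 4.5000; 25.2000 mod 12 = 1.2000; 37.0000 mod 12 = 1.0000; 29.5000 mod 12 = 5.5000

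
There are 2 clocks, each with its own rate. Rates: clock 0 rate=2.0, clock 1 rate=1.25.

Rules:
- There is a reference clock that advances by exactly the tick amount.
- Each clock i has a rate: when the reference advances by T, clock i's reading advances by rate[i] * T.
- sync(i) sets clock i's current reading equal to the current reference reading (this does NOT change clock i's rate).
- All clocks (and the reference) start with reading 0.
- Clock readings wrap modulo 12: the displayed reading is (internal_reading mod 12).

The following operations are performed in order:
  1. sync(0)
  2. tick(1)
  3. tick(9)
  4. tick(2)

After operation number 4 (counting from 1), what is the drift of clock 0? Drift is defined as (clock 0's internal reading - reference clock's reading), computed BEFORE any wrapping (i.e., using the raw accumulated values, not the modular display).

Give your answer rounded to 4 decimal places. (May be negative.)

Answer: 12.0000

Derivation:
After op 1 sync(0): ref=0.0000 raw=[0.0000 0.0000]
After op 2 tick(1): ref=1.0000 raw=[2.0000 1.2500]
After op 3 tick(9): ref=10.0000 raw=[20.0000 12.5000]
After op 4 tick(2): ref=12.0000 raw=[24.0000 15.0000]
Drift of clock 0 after op 4: 24.0000 - 12.0000 = 12.0000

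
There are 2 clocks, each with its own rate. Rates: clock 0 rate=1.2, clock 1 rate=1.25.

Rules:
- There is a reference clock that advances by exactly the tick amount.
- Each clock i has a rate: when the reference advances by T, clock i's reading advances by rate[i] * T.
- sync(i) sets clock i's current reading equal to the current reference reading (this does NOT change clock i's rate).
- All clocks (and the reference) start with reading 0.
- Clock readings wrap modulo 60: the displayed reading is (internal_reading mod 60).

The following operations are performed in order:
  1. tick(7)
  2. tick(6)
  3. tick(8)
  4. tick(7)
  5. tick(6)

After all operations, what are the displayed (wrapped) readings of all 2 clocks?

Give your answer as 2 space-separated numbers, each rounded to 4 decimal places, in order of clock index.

Answer: 40.8000 42.5000

Derivation:
After op 1 tick(7): ref=7.0000 raw=[8.4000 8.7500]
After op 2 tick(6): ref=13.0000 raw=[15.6000 16.2500]
After op 3 tick(8): ref=21.0000 raw=[25.2000 26.2500]
After op 4 tick(7): ref=28.0000 raw=[33.6000 35.0000]
After op 5 tick(6): ref=34.0000 raw=[40.8000 42.5000]
Wrap final raw readings (mod 60): 40.8000 mod 60 = 40.8000; 42.5000 mod 60 = 42.5000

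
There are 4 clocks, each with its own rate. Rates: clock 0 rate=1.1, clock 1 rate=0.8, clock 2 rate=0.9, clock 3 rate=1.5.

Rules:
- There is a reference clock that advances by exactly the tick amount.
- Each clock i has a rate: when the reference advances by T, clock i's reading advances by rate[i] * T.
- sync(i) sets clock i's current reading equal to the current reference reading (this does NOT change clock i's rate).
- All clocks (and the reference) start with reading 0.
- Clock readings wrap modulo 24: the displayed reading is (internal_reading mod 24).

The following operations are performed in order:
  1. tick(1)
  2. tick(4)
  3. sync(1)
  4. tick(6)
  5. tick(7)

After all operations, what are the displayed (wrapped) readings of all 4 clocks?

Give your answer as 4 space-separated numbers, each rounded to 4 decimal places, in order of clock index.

Answer: 19.8000 15.4000 16.2000 3.0000

Derivation:
After op 1 tick(1): ref=1.0000 raw=[1.1000 0.8000 0.9000 1.5000]
After op 2 tick(4): ref=5.0000 raw=[5.5000 4.0000 4.5000 7.5000]
After op 3 sync(1): ref=5.0000 raw=[5.5000 5.0000 4.5000 7.5000]
After op 4 tick(6): ref=11.0000 raw=[12.1000 9.8000 9.9000 16.5000]
After op 5 tick(7): ref=18.0000 raw=[19.8000 15.4000 16.2000 27.0000]
Wrap final raw readings (mod 24): 19.8000 mod 24 = 19.8000; 15.4000 mod 24 = 15.4000; 16.2000 mod 24 = 16.2000; 27.0000 mod 24 = 3.0000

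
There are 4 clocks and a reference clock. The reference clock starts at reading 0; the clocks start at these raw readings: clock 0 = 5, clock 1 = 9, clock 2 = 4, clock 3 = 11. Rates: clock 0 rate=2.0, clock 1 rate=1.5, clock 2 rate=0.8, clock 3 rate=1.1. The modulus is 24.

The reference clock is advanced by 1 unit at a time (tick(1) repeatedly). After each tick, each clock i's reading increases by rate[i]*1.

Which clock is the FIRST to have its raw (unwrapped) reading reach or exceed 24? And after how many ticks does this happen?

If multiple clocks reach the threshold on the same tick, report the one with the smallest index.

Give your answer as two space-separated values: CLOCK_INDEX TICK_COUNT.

Answer: 0 10

Derivation:
clock 0: start=5, rate=2.0, needs 24-5 = 19; ticks = ceil(19/2.0) = ceil(9.5000) = 10; reading at tick 10 = 5 + 2.0*10 = 25.0000
clock 1: start=9, rate=1.5, needs 24-9 = 15; ticks = ceil(15/1.5) = ceil(10.0000) = 10; reading at tick 10 = 9 + 1.5*10 = 24.0000
clock 2: start=4, rate=0.8, needs 24-4 = 20; ticks = ceil(20/0.8) = ceil(25.0000) = 25; reading at tick 25 = 4 + 0.8*25 = 24.0000
clock 3: start=11, rate=1.1, needs 24-11 = 13; ticks = ceil(13/1.1) = ceil(11.8182) = 12; reading at tick 12 = 11 + 1.1*12 = 24.2000
Minimum tick count = 10; winners = [0, 1]; smallest index = 0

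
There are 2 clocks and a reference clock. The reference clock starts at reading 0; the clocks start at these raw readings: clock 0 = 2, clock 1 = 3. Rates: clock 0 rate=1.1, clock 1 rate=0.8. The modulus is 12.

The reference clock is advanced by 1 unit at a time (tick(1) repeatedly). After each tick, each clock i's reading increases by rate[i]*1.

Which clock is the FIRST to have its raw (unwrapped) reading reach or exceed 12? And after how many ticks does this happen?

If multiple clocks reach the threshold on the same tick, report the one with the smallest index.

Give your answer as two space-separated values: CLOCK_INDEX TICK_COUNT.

Answer: 0 10

Derivation:
clock 0: start=2, rate=1.1, needs 12-2 = 10; ticks = ceil(10/1.1) = ceil(9.0909) = 10; reading at tick 10 = 2 + 1.1*10 = 13.0000
clock 1: start=3, rate=0.8, needs 12-3 = 9; ticks = ceil(9/0.8) = ceil(11.2500) = 12; reading at tick 12 = 3 + 0.8*12 = 12.6000
Minimum tick count = 10; winners = [0]; smallest index = 0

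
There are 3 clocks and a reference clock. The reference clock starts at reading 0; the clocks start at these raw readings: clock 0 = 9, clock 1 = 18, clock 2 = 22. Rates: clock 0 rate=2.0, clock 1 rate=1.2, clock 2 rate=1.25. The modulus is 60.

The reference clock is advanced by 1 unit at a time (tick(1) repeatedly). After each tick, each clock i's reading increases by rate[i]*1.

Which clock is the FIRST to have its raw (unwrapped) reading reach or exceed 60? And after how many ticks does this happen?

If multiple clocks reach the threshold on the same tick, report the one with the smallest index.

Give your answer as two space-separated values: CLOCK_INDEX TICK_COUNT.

Answer: 0 26

Derivation:
clock 0: start=9, rate=2.0, needs 60-9 = 51; ticks = ceil(51/2.0) = ceil(25.5000) = 26; reading at tick 26 = 9 + 2.0*26 = 61.0000
clock 1: start=18, rate=1.2, needs 60-18 = 42; ticks = ceil(42/1.2) = ceil(35.0000) = 35; reading at tick 35 = 18 + 1.2*35 = 60.0000
clock 2: start=22, rate=1.25, needs 60-22 = 38; ticks = ceil(38/1.25) = ceil(30.4000) = 31; reading at tick 31 = 22 + 1.25*31 = 60.7500
Minimum tick count = 26; winners = [0]; smallest index = 0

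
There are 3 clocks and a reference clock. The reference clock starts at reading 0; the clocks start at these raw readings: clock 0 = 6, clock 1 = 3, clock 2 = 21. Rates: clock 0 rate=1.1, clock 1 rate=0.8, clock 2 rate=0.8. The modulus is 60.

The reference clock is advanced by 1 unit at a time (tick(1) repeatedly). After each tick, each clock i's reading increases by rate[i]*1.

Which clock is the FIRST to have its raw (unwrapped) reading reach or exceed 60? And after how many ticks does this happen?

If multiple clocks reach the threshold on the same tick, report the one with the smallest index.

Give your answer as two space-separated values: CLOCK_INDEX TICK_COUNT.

clock 0: start=6, rate=1.1, needs 60-6 = 54; ticks = ceil(54/1.1) = ceil(49.0909) = 50; reading at tick 50 = 6 + 1.1*50 = 61.0000
clock 1: start=3, rate=0.8, needs 60-3 = 57; ticks = ceil(57/0.8) = ceil(71.2500) = 72; reading at tick 72 = 3 + 0.8*72 = 60.6000
clock 2: start=21, rate=0.8, needs 60-21 = 39; ticks = ceil(39/0.8) = ceil(48.7500) = 49; reading at tick 49 = 21 + 0.8*49 = 60.2000
Minimum tick count = 49; winners = [2]; smallest index = 2

Answer: 2 49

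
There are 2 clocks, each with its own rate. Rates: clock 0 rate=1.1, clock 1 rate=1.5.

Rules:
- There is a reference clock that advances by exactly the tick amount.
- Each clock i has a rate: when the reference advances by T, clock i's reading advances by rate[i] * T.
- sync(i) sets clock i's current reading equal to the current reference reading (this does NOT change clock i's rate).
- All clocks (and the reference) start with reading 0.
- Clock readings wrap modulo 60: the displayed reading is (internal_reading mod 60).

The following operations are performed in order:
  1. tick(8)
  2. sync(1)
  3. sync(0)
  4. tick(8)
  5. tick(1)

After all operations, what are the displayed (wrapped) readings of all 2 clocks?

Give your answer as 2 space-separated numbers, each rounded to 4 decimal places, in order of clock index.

After op 1 tick(8): ref=8.0000 raw=[8.8000 12.0000]
After op 2 sync(1): ref=8.0000 raw=[8.8000 8.0000]
After op 3 sync(0): ref=8.0000 raw=[8.0000 8.0000]
After op 4 tick(8): ref=16.0000 raw=[16.8000 20.0000]
After op 5 tick(1): ref=17.0000 raw=[17.9000 21.5000]
Wrap final raw readings (mod 60): 17.9000 mod 60 = 17.9000; 21.5000 mod 60 = 21.5000

Answer: 17.9000 21.5000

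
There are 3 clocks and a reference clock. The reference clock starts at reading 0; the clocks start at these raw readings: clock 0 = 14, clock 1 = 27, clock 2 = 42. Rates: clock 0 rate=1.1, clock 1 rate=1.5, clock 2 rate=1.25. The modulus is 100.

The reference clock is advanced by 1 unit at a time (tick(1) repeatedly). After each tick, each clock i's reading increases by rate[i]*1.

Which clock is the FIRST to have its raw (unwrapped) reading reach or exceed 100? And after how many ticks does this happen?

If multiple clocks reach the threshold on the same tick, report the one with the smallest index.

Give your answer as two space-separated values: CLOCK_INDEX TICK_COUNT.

Answer: 2 47

Derivation:
clock 0: start=14, rate=1.1, needs 100-14 = 86; ticks = ceil(86/1.1) = ceil(78.1818) = 79; reading at tick 79 = 14 + 1.1*79 = 100.9000
clock 1: start=27, rate=1.5, needs 100-27 = 73; ticks = ceil(73/1.5) = ceil(48.6667) = 49; reading at tick 49 = 27 + 1.5*49 = 100.5000
clock 2: start=42, rate=1.25, needs 100-42 = 58; ticks = ceil(58/1.25) = ceil(46.4000) = 47; reading at tick 47 = 42 + 1.25*47 = 100.7500
Minimum tick count = 47; winners = [2]; smallest index = 2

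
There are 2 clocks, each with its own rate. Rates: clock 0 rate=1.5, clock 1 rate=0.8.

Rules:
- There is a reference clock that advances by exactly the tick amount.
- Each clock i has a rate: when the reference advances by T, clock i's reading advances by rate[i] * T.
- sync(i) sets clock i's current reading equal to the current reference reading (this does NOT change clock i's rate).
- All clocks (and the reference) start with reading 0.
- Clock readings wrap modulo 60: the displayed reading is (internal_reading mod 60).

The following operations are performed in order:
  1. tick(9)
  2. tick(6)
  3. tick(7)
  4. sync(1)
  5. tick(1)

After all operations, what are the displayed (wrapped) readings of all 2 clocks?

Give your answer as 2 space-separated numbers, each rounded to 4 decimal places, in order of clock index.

Answer: 34.5000 22.8000

Derivation:
After op 1 tick(9): ref=9.0000 raw=[13.5000 7.2000]
After op 2 tick(6): ref=15.0000 raw=[22.5000 12.0000]
After op 3 tick(7): ref=22.0000 raw=[33.0000 17.6000]
After op 4 sync(1): ref=22.0000 raw=[33.0000 22.0000]
After op 5 tick(1): ref=23.0000 raw=[34.5000 22.8000]
Wrap final raw readings (mod 60): 34.5000 mod 60 = 34.5000; 22.8000 mod 60 = 22.8000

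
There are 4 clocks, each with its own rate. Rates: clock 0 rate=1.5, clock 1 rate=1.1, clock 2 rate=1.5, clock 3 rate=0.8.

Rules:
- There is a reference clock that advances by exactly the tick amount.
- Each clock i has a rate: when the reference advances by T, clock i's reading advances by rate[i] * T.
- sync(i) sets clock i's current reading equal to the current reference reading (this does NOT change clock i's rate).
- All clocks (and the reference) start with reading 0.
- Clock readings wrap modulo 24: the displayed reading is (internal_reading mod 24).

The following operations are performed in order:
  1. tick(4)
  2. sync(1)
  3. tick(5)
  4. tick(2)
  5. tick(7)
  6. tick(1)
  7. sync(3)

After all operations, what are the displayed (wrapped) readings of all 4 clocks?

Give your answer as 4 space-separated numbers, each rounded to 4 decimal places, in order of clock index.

After op 1 tick(4): ref=4.0000 raw=[6.0000 4.4000 6.0000 3.2000]
After op 2 sync(1): ref=4.0000 raw=[6.0000 4.0000 6.0000 3.2000]
After op 3 tick(5): ref=9.0000 raw=[13.5000 9.5000 13.5000 7.2000]
After op 4 tick(2): ref=11.0000 raw=[16.5000 11.7000 16.5000 8.8000]
After op 5 tick(7): ref=18.0000 raw=[27.0000 19.4000 27.0000 14.4000]
After op 6 tick(1): ref=19.0000 raw=[28.5000 20.5000 28.5000 15.2000]
After op 7 sync(3): ref=19.0000 raw=[28.5000 20.5000 28.5000 19.0000]
Wrap final raw readings (mod 24): 28.5000 mod 24 = 4.5000; 20.5000 mod 24 = 20.5000; 28.5000 mod 24 = 4.5000; 19.0000 mod 24 = 19.0000

Answer: 4.5000 20.5000 4.5000 19.0000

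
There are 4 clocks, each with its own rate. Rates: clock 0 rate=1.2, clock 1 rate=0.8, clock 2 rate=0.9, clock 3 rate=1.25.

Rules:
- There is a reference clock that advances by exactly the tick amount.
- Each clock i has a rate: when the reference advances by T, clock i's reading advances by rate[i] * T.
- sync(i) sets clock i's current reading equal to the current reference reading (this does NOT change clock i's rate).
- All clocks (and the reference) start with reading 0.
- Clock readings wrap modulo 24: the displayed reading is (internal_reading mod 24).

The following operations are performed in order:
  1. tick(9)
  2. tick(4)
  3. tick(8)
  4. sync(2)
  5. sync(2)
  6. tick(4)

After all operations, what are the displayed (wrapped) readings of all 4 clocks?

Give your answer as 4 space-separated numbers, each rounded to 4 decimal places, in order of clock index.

Answer: 6.0000 20.0000 0.6000 7.2500

Derivation:
After op 1 tick(9): ref=9.0000 raw=[10.8000 7.2000 8.1000 11.2500]
After op 2 tick(4): ref=13.0000 raw=[15.6000 10.4000 11.7000 16.2500]
After op 3 tick(8): ref=21.0000 raw=[25.2000 16.8000 18.9000 26.2500]
After op 4 sync(2): ref=21.0000 raw=[25.2000 16.8000 21.0000 26.2500]
After op 5 sync(2): ref=21.0000 raw=[25.2000 16.8000 21.0000 26.2500]
After op 6 tick(4): ref=25.0000 raw=[30.0000 20.0000 24.6000 31.2500]
Wrap final raw readings (mod 24): 30.0000 mod 24 = 6.0000; 20.0000 mod 24 = 20.0000; 24.6000 mod 24 = 0.6000; 31.2500 mod 24 = 7.2500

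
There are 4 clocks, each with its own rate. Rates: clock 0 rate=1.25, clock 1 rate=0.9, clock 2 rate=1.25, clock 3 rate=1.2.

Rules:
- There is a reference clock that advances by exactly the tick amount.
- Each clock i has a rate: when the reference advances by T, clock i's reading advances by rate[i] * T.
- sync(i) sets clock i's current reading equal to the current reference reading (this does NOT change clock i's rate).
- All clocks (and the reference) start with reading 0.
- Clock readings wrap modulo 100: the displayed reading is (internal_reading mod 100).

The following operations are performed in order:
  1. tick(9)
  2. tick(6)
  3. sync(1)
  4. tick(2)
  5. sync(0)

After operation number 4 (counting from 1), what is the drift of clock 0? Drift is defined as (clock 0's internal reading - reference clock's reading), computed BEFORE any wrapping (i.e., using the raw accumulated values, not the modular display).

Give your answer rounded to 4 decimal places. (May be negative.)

After op 1 tick(9): ref=9.0000 raw=[11.2500 8.1000 11.2500 10.8000]
After op 2 tick(6): ref=15.0000 raw=[18.7500 13.5000 18.7500 18.0000]
After op 3 sync(1): ref=15.0000 raw=[18.7500 15.0000 18.7500 18.0000]
After op 4 tick(2): ref=17.0000 raw=[21.2500 16.8000 21.2500 20.4000]
Drift of clock 0 after op 4: 21.2500 - 17.0000 = 4.2500

Answer: 4.2500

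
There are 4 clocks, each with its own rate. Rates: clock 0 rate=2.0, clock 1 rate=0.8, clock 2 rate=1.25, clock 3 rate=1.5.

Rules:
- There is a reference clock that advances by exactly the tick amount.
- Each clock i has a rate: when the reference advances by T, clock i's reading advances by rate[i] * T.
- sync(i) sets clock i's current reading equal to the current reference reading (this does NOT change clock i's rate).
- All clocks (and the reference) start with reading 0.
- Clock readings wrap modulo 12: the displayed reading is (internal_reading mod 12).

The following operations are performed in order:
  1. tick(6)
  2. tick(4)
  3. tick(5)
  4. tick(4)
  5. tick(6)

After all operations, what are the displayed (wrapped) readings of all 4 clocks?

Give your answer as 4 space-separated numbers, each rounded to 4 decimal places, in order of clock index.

Answer: 2.0000 8.0000 7.2500 1.5000

Derivation:
After op 1 tick(6): ref=6.0000 raw=[12.0000 4.8000 7.5000 9.0000]
After op 2 tick(4): ref=10.0000 raw=[20.0000 8.0000 12.5000 15.0000]
After op 3 tick(5): ref=15.0000 raw=[30.0000 12.0000 18.7500 22.5000]
After op 4 tick(4): ref=19.0000 raw=[38.0000 15.2000 23.7500 28.5000]
After op 5 tick(6): ref=25.0000 raw=[50.0000 20.0000 31.2500 37.5000]
Wrap final raw readings (mod 12): 50.0000 mod 12 = 2.0000; 20.0000 mod 12 = 8.0000; 31.2500 mod 12 = 7.2500; 37.5000 mod 12 = 1.5000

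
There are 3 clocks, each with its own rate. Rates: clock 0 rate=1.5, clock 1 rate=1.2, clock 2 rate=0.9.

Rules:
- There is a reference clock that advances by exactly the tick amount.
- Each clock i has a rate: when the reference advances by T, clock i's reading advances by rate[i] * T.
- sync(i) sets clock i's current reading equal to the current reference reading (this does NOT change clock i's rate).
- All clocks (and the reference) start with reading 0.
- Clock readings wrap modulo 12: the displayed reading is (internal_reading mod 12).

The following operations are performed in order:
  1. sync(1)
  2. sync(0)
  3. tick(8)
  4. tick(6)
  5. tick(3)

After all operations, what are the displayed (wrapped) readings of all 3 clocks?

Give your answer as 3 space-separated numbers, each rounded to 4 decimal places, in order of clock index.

Answer: 1.5000 8.4000 3.3000

Derivation:
After op 1 sync(1): ref=0.0000 raw=[0.0000 0.0000 0.0000]
After op 2 sync(0): ref=0.0000 raw=[0.0000 0.0000 0.0000]
After op 3 tick(8): ref=8.0000 raw=[12.0000 9.6000 7.2000]
After op 4 tick(6): ref=14.0000 raw=[21.0000 16.8000 12.6000]
After op 5 tick(3): ref=17.0000 raw=[25.5000 20.4000 15.3000]
Wrap final raw readings (mod 12): 25.5000 mod 12 = 1.5000; 20.4000 mod 12 = 8.4000; 15.3000 mod 12 = 3.3000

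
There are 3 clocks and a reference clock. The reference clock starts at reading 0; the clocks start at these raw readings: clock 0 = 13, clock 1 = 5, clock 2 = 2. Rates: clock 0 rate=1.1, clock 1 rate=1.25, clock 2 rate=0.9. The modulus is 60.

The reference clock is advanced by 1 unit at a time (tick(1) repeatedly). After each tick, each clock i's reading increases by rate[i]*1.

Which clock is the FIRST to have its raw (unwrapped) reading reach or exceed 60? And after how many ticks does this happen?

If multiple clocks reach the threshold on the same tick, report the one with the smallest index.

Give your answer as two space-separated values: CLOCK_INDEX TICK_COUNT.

Answer: 0 43

Derivation:
clock 0: start=13, rate=1.1, needs 60-13 = 47; ticks = ceil(47/1.1) = ceil(42.7273) = 43; reading at tick 43 = 13 + 1.1*43 = 60.3000
clock 1: start=5, rate=1.25, needs 60-5 = 55; ticks = ceil(55/1.25) = ceil(44.0000) = 44; reading at tick 44 = 5 + 1.25*44 = 60.0000
clock 2: start=2, rate=0.9, needs 60-2 = 58; ticks = ceil(58/0.9) = ceil(64.4444) = 65; reading at tick 65 = 2 + 0.9*65 = 60.5000
Minimum tick count = 43; winners = [0]; smallest index = 0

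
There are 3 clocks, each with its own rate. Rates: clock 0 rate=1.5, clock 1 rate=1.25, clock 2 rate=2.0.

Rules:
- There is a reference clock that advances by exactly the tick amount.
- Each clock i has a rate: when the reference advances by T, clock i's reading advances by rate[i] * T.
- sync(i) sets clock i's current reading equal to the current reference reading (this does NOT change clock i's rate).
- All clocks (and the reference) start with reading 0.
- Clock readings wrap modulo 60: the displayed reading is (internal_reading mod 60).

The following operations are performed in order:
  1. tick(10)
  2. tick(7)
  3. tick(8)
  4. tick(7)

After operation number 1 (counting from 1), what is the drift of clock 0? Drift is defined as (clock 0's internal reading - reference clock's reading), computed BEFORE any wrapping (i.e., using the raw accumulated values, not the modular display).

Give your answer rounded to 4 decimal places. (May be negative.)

After op 1 tick(10): ref=10.0000 raw=[15.0000 12.5000 20.0000]
Drift of clock 0 after op 1: 15.0000 - 10.0000 = 5.0000

Answer: 5.0000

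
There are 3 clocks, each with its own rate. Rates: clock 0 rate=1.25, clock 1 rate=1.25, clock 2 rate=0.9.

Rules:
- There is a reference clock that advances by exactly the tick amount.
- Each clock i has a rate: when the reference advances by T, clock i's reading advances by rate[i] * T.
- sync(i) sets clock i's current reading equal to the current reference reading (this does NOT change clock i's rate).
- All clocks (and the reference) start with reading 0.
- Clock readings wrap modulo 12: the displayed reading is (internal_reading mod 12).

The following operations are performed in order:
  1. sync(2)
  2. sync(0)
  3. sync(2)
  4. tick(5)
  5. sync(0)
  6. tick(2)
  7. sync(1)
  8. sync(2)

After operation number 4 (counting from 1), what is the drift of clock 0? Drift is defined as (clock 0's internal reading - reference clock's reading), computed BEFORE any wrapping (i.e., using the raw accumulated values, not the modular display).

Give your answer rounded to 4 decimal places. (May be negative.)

Answer: 1.2500

Derivation:
After op 1 sync(2): ref=0.0000 raw=[0.0000 0.0000 0.0000]
After op 2 sync(0): ref=0.0000 raw=[0.0000 0.0000 0.0000]
After op 3 sync(2): ref=0.0000 raw=[0.0000 0.0000 0.0000]
After op 4 tick(5): ref=5.0000 raw=[6.2500 6.2500 4.5000]
Drift of clock 0 after op 4: 6.2500 - 5.0000 = 1.2500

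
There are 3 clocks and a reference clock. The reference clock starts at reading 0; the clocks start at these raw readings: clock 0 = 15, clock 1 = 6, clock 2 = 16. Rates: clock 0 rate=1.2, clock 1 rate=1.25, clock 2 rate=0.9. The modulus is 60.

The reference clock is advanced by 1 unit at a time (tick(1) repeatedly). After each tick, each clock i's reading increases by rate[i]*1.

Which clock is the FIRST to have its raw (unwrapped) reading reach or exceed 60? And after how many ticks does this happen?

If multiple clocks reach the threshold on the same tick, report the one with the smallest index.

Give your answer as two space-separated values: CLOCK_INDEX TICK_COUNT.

clock 0: start=15, rate=1.2, needs 60-15 = 45; ticks = ceil(45/1.2) = ceil(37.5000) = 38; reading at tick 38 = 15 + 1.2*38 = 60.6000
clock 1: start=6, rate=1.25, needs 60-6 = 54; ticks = ceil(54/1.25) = ceil(43.2000) = 44; reading at tick 44 = 6 + 1.25*44 = 61.0000
clock 2: start=16, rate=0.9, needs 60-16 = 44; ticks = ceil(44/0.9) = ceil(48.8889) = 49; reading at tick 49 = 16 + 0.9*49 = 60.1000
Minimum tick count = 38; winners = [0]; smallest index = 0

Answer: 0 38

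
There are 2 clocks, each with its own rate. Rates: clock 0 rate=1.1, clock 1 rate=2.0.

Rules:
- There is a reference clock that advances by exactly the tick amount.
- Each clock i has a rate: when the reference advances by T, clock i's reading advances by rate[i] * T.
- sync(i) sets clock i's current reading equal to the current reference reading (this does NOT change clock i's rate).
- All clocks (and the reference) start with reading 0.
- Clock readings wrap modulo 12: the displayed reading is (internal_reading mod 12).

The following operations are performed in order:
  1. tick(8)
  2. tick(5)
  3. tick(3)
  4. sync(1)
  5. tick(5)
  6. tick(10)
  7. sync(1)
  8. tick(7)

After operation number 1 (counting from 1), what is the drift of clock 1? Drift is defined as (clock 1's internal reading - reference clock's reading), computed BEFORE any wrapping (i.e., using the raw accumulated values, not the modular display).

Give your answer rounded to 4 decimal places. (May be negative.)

After op 1 tick(8): ref=8.0000 raw=[8.8000 16.0000]
Drift of clock 1 after op 1: 16.0000 - 8.0000 = 8.0000

Answer: 8.0000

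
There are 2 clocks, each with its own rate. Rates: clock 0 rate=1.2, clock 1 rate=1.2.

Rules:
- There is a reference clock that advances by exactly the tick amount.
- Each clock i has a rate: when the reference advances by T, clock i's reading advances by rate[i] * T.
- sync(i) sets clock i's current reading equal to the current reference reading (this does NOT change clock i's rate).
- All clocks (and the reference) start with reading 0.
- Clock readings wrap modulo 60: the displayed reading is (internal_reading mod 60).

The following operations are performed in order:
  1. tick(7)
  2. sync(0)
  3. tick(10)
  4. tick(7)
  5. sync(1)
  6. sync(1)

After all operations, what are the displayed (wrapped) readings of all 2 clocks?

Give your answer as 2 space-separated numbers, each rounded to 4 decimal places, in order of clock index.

After op 1 tick(7): ref=7.0000 raw=[8.4000 8.4000]
After op 2 sync(0): ref=7.0000 raw=[7.0000 8.4000]
After op 3 tick(10): ref=17.0000 raw=[19.0000 20.4000]
After op 4 tick(7): ref=24.0000 raw=[27.4000 28.8000]
After op 5 sync(1): ref=24.0000 raw=[27.4000 24.0000]
After op 6 sync(1): ref=24.0000 raw=[27.4000 24.0000]
Wrap final raw readings (mod 60): 27.4000 mod 60 = 27.4000; 24.0000 mod 60 = 24.0000

Answer: 27.4000 24.0000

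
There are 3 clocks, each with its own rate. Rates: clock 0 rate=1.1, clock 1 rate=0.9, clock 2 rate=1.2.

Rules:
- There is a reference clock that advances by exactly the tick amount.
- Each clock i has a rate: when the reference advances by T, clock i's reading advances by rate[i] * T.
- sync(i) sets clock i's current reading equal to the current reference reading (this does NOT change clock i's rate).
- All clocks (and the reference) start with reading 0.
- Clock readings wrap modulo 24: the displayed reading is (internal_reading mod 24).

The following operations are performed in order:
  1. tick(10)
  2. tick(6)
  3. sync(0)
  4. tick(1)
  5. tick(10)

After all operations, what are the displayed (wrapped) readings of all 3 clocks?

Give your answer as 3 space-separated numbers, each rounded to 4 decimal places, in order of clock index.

After op 1 tick(10): ref=10.0000 raw=[11.0000 9.0000 12.0000]
After op 2 tick(6): ref=16.0000 raw=[17.6000 14.4000 19.2000]
After op 3 sync(0): ref=16.0000 raw=[16.0000 14.4000 19.2000]
After op 4 tick(1): ref=17.0000 raw=[17.1000 15.3000 20.4000]
After op 5 tick(10): ref=27.0000 raw=[28.1000 24.3000 32.4000]
Wrap final raw readings (mod 24): 28.1000 mod 24 = 4.1000; 24.3000 mod 24 = 0.3000; 32.4000 mod 24 = 8.4000

Answer: 4.1000 0.3000 8.4000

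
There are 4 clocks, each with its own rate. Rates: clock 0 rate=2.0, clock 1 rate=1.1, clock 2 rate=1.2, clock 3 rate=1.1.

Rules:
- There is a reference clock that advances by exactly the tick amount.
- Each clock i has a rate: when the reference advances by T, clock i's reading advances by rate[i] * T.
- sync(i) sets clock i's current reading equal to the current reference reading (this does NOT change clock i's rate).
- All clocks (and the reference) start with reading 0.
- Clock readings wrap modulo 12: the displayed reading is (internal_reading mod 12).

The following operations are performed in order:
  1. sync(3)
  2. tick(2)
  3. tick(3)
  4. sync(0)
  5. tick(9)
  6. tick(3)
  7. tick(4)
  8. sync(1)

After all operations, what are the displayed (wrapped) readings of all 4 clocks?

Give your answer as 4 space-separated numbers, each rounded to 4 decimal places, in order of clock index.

After op 1 sync(3): ref=0.0000 raw=[0.0000 0.0000 0.0000 0.0000]
After op 2 tick(2): ref=2.0000 raw=[4.0000 2.2000 2.4000 2.2000]
After op 3 tick(3): ref=5.0000 raw=[10.0000 5.5000 6.0000 5.5000]
After op 4 sync(0): ref=5.0000 raw=[5.0000 5.5000 6.0000 5.5000]
After op 5 tick(9): ref=14.0000 raw=[23.0000 15.4000 16.8000 15.4000]
After op 6 tick(3): ref=17.0000 raw=[29.0000 18.7000 20.4000 18.7000]
After op 7 tick(4): ref=21.0000 raw=[37.0000 23.1000 25.2000 23.1000]
After op 8 sync(1): ref=21.0000 raw=[37.0000 21.0000 25.2000 23.1000]
Wrap final raw readings (mod 12): 37.0000 mod 12 = 1.0000; 21.0000 mod 12 = 9.0000; 25.2000 mod 12 = 1.2000; 23.1000 mod 12 = 11.1000

Answer: 1.0000 9.0000 1.2000 11.1000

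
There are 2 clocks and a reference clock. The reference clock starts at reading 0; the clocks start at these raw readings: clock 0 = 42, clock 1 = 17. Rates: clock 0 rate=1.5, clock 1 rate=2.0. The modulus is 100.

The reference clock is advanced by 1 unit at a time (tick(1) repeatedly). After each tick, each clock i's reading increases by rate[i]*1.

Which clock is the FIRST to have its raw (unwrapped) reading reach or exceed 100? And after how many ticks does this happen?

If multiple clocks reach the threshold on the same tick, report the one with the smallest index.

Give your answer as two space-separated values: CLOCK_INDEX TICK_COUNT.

Answer: 0 39

Derivation:
clock 0: start=42, rate=1.5, needs 100-42 = 58; ticks = ceil(58/1.5) = ceil(38.6667) = 39; reading at tick 39 = 42 + 1.5*39 = 100.5000
clock 1: start=17, rate=2.0, needs 100-17 = 83; ticks = ceil(83/2.0) = ceil(41.5000) = 42; reading at tick 42 = 17 + 2.0*42 = 101.0000
Minimum tick count = 39; winners = [0]; smallest index = 0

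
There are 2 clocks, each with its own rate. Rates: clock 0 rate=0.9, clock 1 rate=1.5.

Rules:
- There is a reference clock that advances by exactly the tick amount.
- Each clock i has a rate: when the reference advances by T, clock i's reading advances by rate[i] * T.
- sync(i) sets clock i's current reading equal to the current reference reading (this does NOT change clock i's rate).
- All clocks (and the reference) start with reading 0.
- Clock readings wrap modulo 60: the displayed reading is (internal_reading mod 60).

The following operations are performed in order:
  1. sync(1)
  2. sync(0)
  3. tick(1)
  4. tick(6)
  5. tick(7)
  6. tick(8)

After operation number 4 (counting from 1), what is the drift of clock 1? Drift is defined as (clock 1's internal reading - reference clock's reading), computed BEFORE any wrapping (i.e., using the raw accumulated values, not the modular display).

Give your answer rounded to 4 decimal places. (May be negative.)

Answer: 3.5000

Derivation:
After op 1 sync(1): ref=0.0000 raw=[0.0000 0.0000]
After op 2 sync(0): ref=0.0000 raw=[0.0000 0.0000]
After op 3 tick(1): ref=1.0000 raw=[0.9000 1.5000]
After op 4 tick(6): ref=7.0000 raw=[6.3000 10.5000]
Drift of clock 1 after op 4: 10.5000 - 7.0000 = 3.5000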